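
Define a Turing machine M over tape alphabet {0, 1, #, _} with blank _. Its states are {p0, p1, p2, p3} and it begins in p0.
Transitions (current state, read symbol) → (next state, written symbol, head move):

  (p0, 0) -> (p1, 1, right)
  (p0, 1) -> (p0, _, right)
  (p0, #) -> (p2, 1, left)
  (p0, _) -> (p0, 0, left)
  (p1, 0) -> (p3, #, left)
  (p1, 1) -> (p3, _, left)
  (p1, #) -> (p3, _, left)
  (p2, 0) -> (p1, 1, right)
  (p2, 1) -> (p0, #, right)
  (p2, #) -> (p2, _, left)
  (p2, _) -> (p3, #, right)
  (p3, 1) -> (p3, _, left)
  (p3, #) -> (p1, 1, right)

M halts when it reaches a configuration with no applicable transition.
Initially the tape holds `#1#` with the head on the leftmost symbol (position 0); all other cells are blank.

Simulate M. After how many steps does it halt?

p0 | _[#]1#   read # → write 1, move left, go to p2
p2 | [_]11#   read _ → write #, move right, go to p3
p3 | #[1]1#   read 1 → write _, move left, go to p3
p3 | [#]_1#   read # → write 1, move right, go to p1
p1 | 1[_]1#
M halts after 4 transitions.

4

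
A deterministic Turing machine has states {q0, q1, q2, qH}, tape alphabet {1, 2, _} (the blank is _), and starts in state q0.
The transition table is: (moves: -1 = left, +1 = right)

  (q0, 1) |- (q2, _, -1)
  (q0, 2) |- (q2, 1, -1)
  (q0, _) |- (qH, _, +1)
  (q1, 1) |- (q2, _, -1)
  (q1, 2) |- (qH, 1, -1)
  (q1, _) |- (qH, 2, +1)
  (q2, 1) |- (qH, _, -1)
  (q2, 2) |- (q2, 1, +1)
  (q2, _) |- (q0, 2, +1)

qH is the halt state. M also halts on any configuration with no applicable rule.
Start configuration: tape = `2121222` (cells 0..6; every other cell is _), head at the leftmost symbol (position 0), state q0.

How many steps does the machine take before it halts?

state=q0 head=0 tape=_[2]121222   (q0,2)→(q2,1,-1)
state=q2 head=-1 tape=[_]1121222   (q2,_)→(q0,2,+1)
state=q0 head=0 tape=2[1]121222   (q0,1)→(q2,_,-1)
state=q2 head=-1 tape=[2]_121222   (q2,2)→(q2,1,+1)
state=q2 head=0 tape=1[_]121222   (q2,_)→(q0,2,+1)
state=q0 head=1 tape=12[1]21222   (q0,1)→(q2,_,-1)
state=q2 head=0 tape=1[2]_21222   (q2,2)→(q2,1,+1)
state=q2 head=1 tape=11[_]21222   (q2,_)→(q0,2,+1)
state=q0 head=2 tape=112[2]1222   (q0,2)→(q2,1,-1)
state=q2 head=1 tape=11[2]11222   (q2,2)→(q2,1,+1)
state=q2 head=2 tape=111[1]1222   (q2,1)→(qH,_,-1)
state=qH head=1 tape=11[1]_1222
M halts after 11 transitions.

11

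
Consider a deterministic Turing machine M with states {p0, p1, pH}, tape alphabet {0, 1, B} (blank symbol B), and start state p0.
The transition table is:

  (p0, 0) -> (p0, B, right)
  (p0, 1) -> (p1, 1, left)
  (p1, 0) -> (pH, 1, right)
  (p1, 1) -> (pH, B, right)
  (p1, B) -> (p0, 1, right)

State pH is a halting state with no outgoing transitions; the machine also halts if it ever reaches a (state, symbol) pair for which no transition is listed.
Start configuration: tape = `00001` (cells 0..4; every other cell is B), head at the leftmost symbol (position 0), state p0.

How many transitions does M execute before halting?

8

state=p0 head=0 tape=[0]0001   (p0,0)→(p0,B,right)
state=p0 head=1 tape=B[0]001   (p0,0)→(p0,B,right)
state=p0 head=2 tape=BB[0]01   (p0,0)→(p0,B,right)
state=p0 head=3 tape=BBB[0]1   (p0,0)→(p0,B,right)
state=p0 head=4 tape=BBBB[1]   (p0,1)→(p1,1,left)
state=p1 head=3 tape=BBB[B]1   (p1,B)→(p0,1,right)
state=p0 head=4 tape=BBB1[1]   (p0,1)→(p1,1,left)
state=p1 head=3 tape=BBB[1]1   (p1,1)→(pH,B,right)
state=pH head=4 tape=BBBB[1]
M halts after 8 transitions.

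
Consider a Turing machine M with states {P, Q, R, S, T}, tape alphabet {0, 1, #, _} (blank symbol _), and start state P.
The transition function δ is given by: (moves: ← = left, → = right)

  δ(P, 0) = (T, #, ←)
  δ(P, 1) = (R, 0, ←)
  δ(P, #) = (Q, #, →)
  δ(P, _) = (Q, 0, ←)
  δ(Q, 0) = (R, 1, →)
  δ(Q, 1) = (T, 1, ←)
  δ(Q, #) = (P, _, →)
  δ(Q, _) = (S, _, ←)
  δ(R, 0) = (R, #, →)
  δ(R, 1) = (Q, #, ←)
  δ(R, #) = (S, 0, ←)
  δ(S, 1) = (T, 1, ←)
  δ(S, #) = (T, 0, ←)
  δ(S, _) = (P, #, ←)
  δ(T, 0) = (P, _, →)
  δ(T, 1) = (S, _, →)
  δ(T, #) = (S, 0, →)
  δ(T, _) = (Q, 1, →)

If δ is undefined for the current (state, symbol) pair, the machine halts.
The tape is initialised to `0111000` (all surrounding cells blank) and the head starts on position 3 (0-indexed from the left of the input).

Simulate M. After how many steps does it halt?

state=P head=3 tape=011[1]000   (P,1)→(R,0,←)
state=R head=2 tape=01[1]0000   (R,1)→(Q,#,←)
state=Q head=1 tape=0[1]#0000   (Q,1)→(T,1,←)
state=T head=0 tape=[0]1#0000   (T,0)→(P,_,→)
state=P head=1 tape=_[1]#0000   (P,1)→(R,0,←)
state=R head=0 tape=[_]0#0000
M halts after 5 transitions.

5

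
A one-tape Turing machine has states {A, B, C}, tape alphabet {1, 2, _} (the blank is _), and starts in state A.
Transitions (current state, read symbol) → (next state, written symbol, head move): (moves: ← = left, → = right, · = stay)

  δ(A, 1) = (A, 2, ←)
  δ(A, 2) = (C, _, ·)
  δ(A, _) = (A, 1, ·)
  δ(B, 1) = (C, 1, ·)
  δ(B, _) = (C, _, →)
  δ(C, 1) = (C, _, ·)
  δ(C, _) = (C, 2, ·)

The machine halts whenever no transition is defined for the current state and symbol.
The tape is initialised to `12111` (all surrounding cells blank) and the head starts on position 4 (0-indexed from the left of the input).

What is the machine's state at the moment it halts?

C

A | 1211[1]   read 1 → write 2, move ←, go to A
A | 121[1]2   read 1 → write 2, move ←, go to A
A | 12[1]22   read 1 → write 2, move ←, go to A
A | 1[2]222   read 2 → write _, move ·, go to C
C | 1[_]222   read _ → write 2, move ·, go to C
C | 1[2]222
No transition is defined for (C, 2); M halts in state C.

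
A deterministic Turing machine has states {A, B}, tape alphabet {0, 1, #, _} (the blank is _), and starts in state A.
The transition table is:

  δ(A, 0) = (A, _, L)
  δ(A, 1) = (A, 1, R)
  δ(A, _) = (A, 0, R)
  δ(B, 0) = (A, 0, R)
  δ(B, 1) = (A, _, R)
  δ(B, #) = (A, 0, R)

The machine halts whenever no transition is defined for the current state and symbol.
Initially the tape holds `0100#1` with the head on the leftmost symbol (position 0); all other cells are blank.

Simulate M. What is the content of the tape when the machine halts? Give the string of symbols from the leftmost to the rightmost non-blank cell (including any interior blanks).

state=A head=0 tape=_[0]100#1   (A,0)→(A,_,L)
state=A head=-1 tape=[_]_100#1   (A,_)→(A,0,R)
state=A head=0 tape=0[_]100#1   (A,_)→(A,0,R)
state=A head=1 tape=00[1]00#1   (A,1)→(A,1,R)
state=A head=2 tape=001[0]0#1   (A,0)→(A,_,L)
state=A head=1 tape=00[1]_0#1   (A,1)→(A,1,R)
state=A head=2 tape=001[_]0#1   (A,_)→(A,0,R)
state=A head=3 tape=0010[0]#1   (A,0)→(A,_,L)
state=A head=2 tape=001[0]_#1   (A,0)→(A,_,L)
state=A head=1 tape=00[1]__#1   (A,1)→(A,1,R)
state=A head=2 tape=001[_]_#1   (A,_)→(A,0,R)
state=A head=3 tape=0010[_]#1   (A,_)→(A,0,R)
state=A head=4 tape=00100[#]1
The non-blank tape span at halt is 00100#1.

00100#1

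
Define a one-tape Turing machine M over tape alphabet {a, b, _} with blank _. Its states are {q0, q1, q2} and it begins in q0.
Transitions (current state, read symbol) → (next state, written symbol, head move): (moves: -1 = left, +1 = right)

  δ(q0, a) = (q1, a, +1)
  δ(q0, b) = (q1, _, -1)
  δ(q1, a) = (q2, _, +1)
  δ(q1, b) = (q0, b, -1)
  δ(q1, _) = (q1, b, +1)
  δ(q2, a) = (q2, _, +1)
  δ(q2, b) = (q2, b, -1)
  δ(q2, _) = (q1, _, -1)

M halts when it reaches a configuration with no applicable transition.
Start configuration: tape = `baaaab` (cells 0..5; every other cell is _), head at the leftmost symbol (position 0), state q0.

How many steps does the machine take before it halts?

state=q0 head=0 tape=_[b]aaaab   (q0,b)→(q1,_,-1)
state=q1 head=-1 tape=[_]_aaaab   (q1,_)→(q1,b,+1)
state=q1 head=0 tape=b[_]aaaab   (q1,_)→(q1,b,+1)
state=q1 head=1 tape=bb[a]aaab   (q1,a)→(q2,_,+1)
state=q2 head=2 tape=bb_[a]aab   (q2,a)→(q2,_,+1)
state=q2 head=3 tape=bb__[a]ab   (q2,a)→(q2,_,+1)
state=q2 head=4 tape=bb___[a]b   (q2,a)→(q2,_,+1)
state=q2 head=5 tape=bb____[b]   (q2,b)→(q2,b,-1)
state=q2 head=4 tape=bb___[_]b   (q2,_)→(q1,_,-1)
state=q1 head=3 tape=bb__[_]_b   (q1,_)→(q1,b,+1)
state=q1 head=4 tape=bb__b[_]b   (q1,_)→(q1,b,+1)
state=q1 head=5 tape=bb__bb[b]   (q1,b)→(q0,b,-1)
state=q0 head=4 tape=bb__b[b]b   (q0,b)→(q1,_,-1)
state=q1 head=3 tape=bb__[b]_b   (q1,b)→(q0,b,-1)
state=q0 head=2 tape=bb_[_]b_b
M halts after 14 transitions.

14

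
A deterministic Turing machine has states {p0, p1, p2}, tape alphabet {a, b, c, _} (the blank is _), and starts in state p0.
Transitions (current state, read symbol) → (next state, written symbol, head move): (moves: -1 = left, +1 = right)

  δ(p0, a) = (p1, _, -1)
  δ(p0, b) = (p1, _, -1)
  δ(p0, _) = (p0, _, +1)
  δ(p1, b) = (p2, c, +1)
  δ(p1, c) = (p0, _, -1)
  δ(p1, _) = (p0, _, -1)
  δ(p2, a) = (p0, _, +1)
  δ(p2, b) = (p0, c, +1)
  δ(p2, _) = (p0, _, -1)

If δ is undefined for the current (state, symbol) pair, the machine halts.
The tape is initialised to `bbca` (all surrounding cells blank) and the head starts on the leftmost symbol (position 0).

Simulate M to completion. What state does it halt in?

state=p0 head=0 tape=__[b]bca   (p0,b)→(p1,_,-1)
state=p1 head=-1 tape=_[_]_bca   (p1,_)→(p0,_,-1)
state=p0 head=-2 tape=[_]__bca   (p0,_)→(p0,_,+1)
state=p0 head=-1 tape=_[_]_bca   (p0,_)→(p0,_,+1)
state=p0 head=0 tape=__[_]bca   (p0,_)→(p0,_,+1)
state=p0 head=1 tape=___[b]ca   (p0,b)→(p1,_,-1)
state=p1 head=0 tape=__[_]_ca   (p1,_)→(p0,_,-1)
state=p0 head=-1 tape=_[_]__ca   (p0,_)→(p0,_,+1)
state=p0 head=0 tape=__[_]_ca   (p0,_)→(p0,_,+1)
state=p0 head=1 tape=___[_]ca   (p0,_)→(p0,_,+1)
state=p0 head=2 tape=____[c]a
No transition is defined for (p0, c); M halts in state p0.

p0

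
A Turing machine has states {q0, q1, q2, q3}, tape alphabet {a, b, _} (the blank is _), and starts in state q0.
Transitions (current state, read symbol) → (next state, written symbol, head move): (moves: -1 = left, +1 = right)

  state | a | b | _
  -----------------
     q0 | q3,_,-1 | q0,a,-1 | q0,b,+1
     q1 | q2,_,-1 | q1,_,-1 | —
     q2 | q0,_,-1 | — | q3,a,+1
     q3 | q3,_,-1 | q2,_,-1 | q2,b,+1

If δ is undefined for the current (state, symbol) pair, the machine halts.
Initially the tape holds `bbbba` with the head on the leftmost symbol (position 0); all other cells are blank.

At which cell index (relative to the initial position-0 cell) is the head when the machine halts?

state=q0 head=0 tape=____[b]bbba   (q0,b)→(q0,a,-1)
state=q0 head=-1 tape=___[_]abbba   (q0,_)→(q0,b,+1)
state=q0 head=0 tape=___b[a]bbba   (q0,a)→(q3,_,-1)
state=q3 head=-1 tape=___[b]_bbba   (q3,b)→(q2,_,-1)
state=q2 head=-2 tape=__[_]__bbba   (q2,_)→(q3,a,+1)
state=q3 head=-1 tape=__a[_]_bbba   (q3,_)→(q2,b,+1)
state=q2 head=0 tape=__ab[_]bbba   (q2,_)→(q3,a,+1)
state=q3 head=1 tape=__aba[b]bba   (q3,b)→(q2,_,-1)
state=q2 head=0 tape=__ab[a]_bba   (q2,a)→(q0,_,-1)
state=q0 head=-1 tape=__a[b]__bba   (q0,b)→(q0,a,-1)
state=q0 head=-2 tape=__[a]a__bba   (q0,a)→(q3,_,-1)
state=q3 head=-3 tape=_[_]_a__bba   (q3,_)→(q2,b,+1)
state=q2 head=-2 tape=_b[_]a__bba   (q2,_)→(q3,a,+1)
state=q3 head=-1 tape=_ba[a]__bba   (q3,a)→(q3,_,-1)
state=q3 head=-2 tape=_b[a]___bba   (q3,a)→(q3,_,-1)
state=q3 head=-3 tape=_[b]____bba   (q3,b)→(q2,_,-1)
state=q2 head=-4 tape=[_]_____bba   (q2,_)→(q3,a,+1)
state=q3 head=-3 tape=a[_]____bba   (q3,_)→(q2,b,+1)
state=q2 head=-2 tape=ab[_]___bba   (q2,_)→(q3,a,+1)
state=q3 head=-1 tape=aba[_]__bba   (q3,_)→(q2,b,+1)
state=q2 head=0 tape=abab[_]_bba   (q2,_)→(q3,a,+1)
state=q3 head=1 tape=ababa[_]bba   (q3,_)→(q2,b,+1)
state=q2 head=2 tape=ababab[b]ba
At halt the head is at cell 2.

2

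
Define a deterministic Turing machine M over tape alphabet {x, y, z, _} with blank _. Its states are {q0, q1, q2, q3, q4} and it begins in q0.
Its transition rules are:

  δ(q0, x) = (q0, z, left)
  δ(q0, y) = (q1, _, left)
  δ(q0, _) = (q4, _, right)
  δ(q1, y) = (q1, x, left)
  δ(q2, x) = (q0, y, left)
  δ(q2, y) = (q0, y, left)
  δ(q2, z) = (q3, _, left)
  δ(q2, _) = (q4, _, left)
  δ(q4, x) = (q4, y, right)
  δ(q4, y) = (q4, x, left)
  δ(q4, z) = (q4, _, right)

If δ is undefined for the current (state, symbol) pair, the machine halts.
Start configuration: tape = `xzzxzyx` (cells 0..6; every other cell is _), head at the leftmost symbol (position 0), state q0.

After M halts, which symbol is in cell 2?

_

state=q0 head=0 tape=_[x]zzxzyx   (q0,x)→(q0,z,left)
state=q0 head=-1 tape=[_]zzzxzyx   (q0,_)→(q4,_,right)
state=q4 head=0 tape=_[z]zzxzyx   (q4,z)→(q4,_,right)
state=q4 head=1 tape=__[z]zxzyx   (q4,z)→(q4,_,right)
state=q4 head=2 tape=___[z]xzyx   (q4,z)→(q4,_,right)
state=q4 head=3 tape=____[x]zyx   (q4,x)→(q4,y,right)
state=q4 head=4 tape=____y[z]yx   (q4,z)→(q4,_,right)
state=q4 head=5 tape=____y_[y]x   (q4,y)→(q4,x,left)
state=q4 head=4 tape=____y[_]xx
Cell 2 holds _ when M halts.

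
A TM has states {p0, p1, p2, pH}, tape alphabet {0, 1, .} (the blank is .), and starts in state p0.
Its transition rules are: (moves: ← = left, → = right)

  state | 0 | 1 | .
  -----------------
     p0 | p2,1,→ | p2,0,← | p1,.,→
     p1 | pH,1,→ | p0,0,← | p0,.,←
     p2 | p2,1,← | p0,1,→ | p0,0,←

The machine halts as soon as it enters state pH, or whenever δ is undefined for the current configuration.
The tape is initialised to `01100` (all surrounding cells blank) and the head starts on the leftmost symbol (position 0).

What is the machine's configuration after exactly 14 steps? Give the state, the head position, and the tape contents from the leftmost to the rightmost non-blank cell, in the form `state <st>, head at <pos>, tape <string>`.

p0 | [0]1100   read 0 → write 1, move →, go to p2
p2 | 1[1]100   read 1 → write 1, move →, go to p0
p0 | 11[1]00   read 1 → write 0, move ←, go to p2
p2 | 1[1]000   read 1 → write 1, move →, go to p0
p0 | 11[0]00   read 0 → write 1, move →, go to p2
p2 | 111[0]0   read 0 → write 1, move ←, go to p2
p2 | 11[1]10   read 1 → write 1, move →, go to p0
p0 | 111[1]0   read 1 → write 0, move ←, go to p2
p2 | 11[1]00   read 1 → write 1, move →, go to p0
p0 | 111[0]0   read 0 → write 1, move →, go to p2
p2 | 1111[0]   read 0 → write 1, move ←, go to p2
p2 | 111[1]1   read 1 → write 1, move →, go to p0
p0 | 1111[1]   read 1 → write 0, move ←, go to p2
p2 | 111[1]0   read 1 → write 1, move →, go to p0
p0 | 1111[0]
After 14 steps: state p0, head at 4, tape 11110.

state p0, head at 4, tape 11110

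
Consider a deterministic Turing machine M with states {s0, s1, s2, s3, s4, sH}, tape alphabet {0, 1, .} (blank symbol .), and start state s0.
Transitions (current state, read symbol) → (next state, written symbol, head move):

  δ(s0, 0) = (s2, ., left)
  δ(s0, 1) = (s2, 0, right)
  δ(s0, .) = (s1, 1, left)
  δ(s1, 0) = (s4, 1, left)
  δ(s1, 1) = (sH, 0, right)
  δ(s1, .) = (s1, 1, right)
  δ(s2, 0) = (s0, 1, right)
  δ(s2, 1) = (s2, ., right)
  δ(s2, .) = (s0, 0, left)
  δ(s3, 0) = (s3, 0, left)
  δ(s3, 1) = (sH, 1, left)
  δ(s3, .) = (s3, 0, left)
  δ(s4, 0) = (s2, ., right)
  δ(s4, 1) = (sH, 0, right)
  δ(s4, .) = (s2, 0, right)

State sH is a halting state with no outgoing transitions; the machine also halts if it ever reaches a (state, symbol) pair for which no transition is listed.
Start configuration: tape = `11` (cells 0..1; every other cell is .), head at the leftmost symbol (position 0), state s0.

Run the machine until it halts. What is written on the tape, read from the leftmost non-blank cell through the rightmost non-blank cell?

0..01

s0 | .[1]1..   read 1 → write 0, move right, go to s2
s2 | .0[1]..   read 1 → write ., move right, go to s2
s2 | .0.[.].   read . → write 0, move left, go to s0
s0 | .0[.]0.   read . → write 1, move left, go to s1
s1 | .[0]10.   read 0 → write 1, move left, go to s4
s4 | [.]110.   read . → write 0, move right, go to s2
s2 | 0[1]10.   read 1 → write ., move right, go to s2
s2 | 0.[1]0.   read 1 → write ., move right, go to s2
s2 | 0..[0].   read 0 → write 1, move right, go to s0
s0 | 0..1[.]   read . → write 1, move left, go to s1
s1 | 0..[1]1   read 1 → write 0, move right, go to sH
sH | 0..0[1]
The non-blank tape span at halt is 0..01.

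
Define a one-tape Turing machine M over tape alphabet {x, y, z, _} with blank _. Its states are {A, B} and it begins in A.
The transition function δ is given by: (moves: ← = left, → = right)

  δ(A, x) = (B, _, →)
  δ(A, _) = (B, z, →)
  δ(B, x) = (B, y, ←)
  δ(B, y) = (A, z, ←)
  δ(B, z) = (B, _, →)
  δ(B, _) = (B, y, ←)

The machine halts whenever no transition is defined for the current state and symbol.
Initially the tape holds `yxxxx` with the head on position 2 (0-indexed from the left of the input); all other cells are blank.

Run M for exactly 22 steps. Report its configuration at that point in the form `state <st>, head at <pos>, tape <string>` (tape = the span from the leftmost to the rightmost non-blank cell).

state B, head at 4, tape zzzz_y

state=A head=2 tape=_yx[x]xx   (A,x)→(B,_,→)
state=B head=3 tape=_yx_[x]x   (B,x)→(B,y,←)
state=B head=2 tape=_yx[_]yx   (B,_)→(B,y,←)
state=B head=1 tape=_y[x]yyx   (B,x)→(B,y,←)
state=B head=0 tape=_[y]yyyx   (B,y)→(A,z,←)
state=A head=-1 tape=[_]zyyyx   (A,_)→(B,z,→)
state=B head=0 tape=z[z]yyyx   (B,z)→(B,_,→)
state=B head=1 tape=z_[y]yyx   (B,y)→(A,z,←)
state=A head=0 tape=z[_]zyyx   (A,_)→(B,z,→)
state=B head=1 tape=zz[z]yyx   (B,z)→(B,_,→)
state=B head=2 tape=zz_[y]yx   (B,y)→(A,z,←)
state=A head=1 tape=zz[_]zyx   (A,_)→(B,z,→)
state=B head=2 tape=zzz[z]yx   (B,z)→(B,_,→)
state=B head=3 tape=zzz_[y]x   (B,y)→(A,z,←)
state=A head=2 tape=zzz[_]zx   (A,_)→(B,z,→)
state=B head=3 tape=zzzz[z]x   (B,z)→(B,_,→)
state=B head=4 tape=zzzz_[x]   (B,x)→(B,y,←)
state=B head=3 tape=zzzz[_]y   (B,_)→(B,y,←)
state=B head=2 tape=zzz[z]yy   (B,z)→(B,_,→)
state=B head=3 tape=zzz_[y]y   (B,y)→(A,z,←)
state=A head=2 tape=zzz[_]zy   (A,_)→(B,z,→)
state=B head=3 tape=zzzz[z]y   (B,z)→(B,_,→)
state=B head=4 tape=zzzz_[y]
After 22 steps: state B, head at 4, tape zzzz_y.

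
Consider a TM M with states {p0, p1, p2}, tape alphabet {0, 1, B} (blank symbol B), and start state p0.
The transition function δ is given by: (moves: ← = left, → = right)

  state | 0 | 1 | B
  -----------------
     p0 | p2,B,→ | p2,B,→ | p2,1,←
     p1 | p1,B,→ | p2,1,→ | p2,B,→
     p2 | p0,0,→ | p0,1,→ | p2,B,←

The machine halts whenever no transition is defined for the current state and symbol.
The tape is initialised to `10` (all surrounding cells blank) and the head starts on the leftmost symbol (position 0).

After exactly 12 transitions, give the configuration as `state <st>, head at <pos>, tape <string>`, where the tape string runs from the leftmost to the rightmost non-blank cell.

state p2, head at 2, tape 0

state=p0 head=0 tape=[1]0BB   (p0,1)→(p2,B,→)
state=p2 head=1 tape=B[0]BB   (p2,0)→(p0,0,→)
state=p0 head=2 tape=B0[B]B   (p0,B)→(p2,1,←)
state=p2 head=1 tape=B[0]1B   (p2,0)→(p0,0,→)
state=p0 head=2 tape=B0[1]B   (p0,1)→(p2,B,→)
state=p2 head=3 tape=B0B[B]   (p2,B)→(p2,B,←)
state=p2 head=2 tape=B0[B]B   (p2,B)→(p2,B,←)
state=p2 head=1 tape=B[0]BB   (p2,0)→(p0,0,→)
state=p0 head=2 tape=B0[B]B   (p0,B)→(p2,1,←)
state=p2 head=1 tape=B[0]1B   (p2,0)→(p0,0,→)
state=p0 head=2 tape=B0[1]B   (p0,1)→(p2,B,→)
state=p2 head=3 tape=B0B[B]   (p2,B)→(p2,B,←)
state=p2 head=2 tape=B0[B]B
After 12 steps: state p2, head at 2, tape 0.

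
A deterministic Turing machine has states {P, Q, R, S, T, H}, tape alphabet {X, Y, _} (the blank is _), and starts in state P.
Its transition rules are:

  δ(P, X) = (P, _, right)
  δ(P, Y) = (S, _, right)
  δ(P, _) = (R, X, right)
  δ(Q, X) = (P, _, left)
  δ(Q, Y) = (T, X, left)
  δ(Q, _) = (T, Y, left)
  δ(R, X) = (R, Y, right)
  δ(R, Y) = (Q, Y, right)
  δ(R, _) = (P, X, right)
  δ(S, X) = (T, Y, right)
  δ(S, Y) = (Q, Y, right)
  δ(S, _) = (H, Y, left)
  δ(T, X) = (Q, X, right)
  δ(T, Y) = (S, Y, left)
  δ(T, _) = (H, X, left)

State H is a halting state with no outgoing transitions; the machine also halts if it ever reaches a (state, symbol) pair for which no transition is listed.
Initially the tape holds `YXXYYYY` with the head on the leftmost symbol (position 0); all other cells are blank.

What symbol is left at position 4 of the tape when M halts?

X

P | [Y]XXYYYY   read Y → write _, move right, go to S
S | _[X]XYYYY   read X → write Y, move right, go to T
T | _Y[X]YYYY   read X → write X, move right, go to Q
Q | _YX[Y]YYY   read Y → write X, move left, go to T
T | _Y[X]XYYY   read X → write X, move right, go to Q
Q | _YX[X]YYY   read X → write _, move left, go to P
P | _Y[X]_YYY   read X → write _, move right, go to P
P | _Y_[_]YYY   read _ → write X, move right, go to R
R | _Y_X[Y]YY   read Y → write Y, move right, go to Q
Q | _Y_XY[Y]Y   read Y → write X, move left, go to T
T | _Y_X[Y]XY   read Y → write Y, move left, go to S
S | _Y_[X]YXY   read X → write Y, move right, go to T
T | _Y_Y[Y]XY   read Y → write Y, move left, go to S
S | _Y_[Y]YXY   read Y → write Y, move right, go to Q
Q | _Y_Y[Y]XY   read Y → write X, move left, go to T
T | _Y_[Y]XXY   read Y → write Y, move left, go to S
S | _Y[_]YXXY   read _ → write Y, move left, go to H
H | _[Y]YYXXY
Cell 4 holds X when M halts.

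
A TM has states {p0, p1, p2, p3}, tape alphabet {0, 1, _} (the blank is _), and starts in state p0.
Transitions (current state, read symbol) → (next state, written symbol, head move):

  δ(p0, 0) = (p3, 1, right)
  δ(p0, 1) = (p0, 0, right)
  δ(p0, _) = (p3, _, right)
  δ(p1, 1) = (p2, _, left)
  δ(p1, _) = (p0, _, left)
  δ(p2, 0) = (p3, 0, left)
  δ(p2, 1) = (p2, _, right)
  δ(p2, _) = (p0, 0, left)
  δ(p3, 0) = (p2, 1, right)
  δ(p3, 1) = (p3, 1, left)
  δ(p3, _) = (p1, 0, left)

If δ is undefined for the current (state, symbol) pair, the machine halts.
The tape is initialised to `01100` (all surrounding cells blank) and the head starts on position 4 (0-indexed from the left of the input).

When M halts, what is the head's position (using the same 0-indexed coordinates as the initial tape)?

state=p0 head=4 tape=0110[0]_   (p0,0)→(p3,1,right)
state=p3 head=5 tape=01101[_]   (p3,_)→(p1,0,left)
state=p1 head=4 tape=0110[1]0   (p1,1)→(p2,_,left)
state=p2 head=3 tape=011[0]_0   (p2,0)→(p3,0,left)
state=p3 head=2 tape=01[1]0_0   (p3,1)→(p3,1,left)
state=p3 head=1 tape=0[1]10_0   (p3,1)→(p3,1,left)
state=p3 head=0 tape=[0]110_0   (p3,0)→(p2,1,right)
state=p2 head=1 tape=1[1]10_0   (p2,1)→(p2,_,right)
state=p2 head=2 tape=1_[1]0_0   (p2,1)→(p2,_,right)
state=p2 head=3 tape=1__[0]_0   (p2,0)→(p3,0,left)
state=p3 head=2 tape=1_[_]0_0   (p3,_)→(p1,0,left)
state=p1 head=1 tape=1[_]00_0   (p1,_)→(p0,_,left)
state=p0 head=0 tape=[1]_00_0   (p0,1)→(p0,0,right)
state=p0 head=1 tape=0[_]00_0   (p0,_)→(p3,_,right)
state=p3 head=2 tape=0_[0]0_0   (p3,0)→(p2,1,right)
state=p2 head=3 tape=0_1[0]_0   (p2,0)→(p3,0,left)
state=p3 head=2 tape=0_[1]0_0   (p3,1)→(p3,1,left)
state=p3 head=1 tape=0[_]10_0   (p3,_)→(p1,0,left)
state=p1 head=0 tape=[0]010_0
At halt the head is at cell 0.

0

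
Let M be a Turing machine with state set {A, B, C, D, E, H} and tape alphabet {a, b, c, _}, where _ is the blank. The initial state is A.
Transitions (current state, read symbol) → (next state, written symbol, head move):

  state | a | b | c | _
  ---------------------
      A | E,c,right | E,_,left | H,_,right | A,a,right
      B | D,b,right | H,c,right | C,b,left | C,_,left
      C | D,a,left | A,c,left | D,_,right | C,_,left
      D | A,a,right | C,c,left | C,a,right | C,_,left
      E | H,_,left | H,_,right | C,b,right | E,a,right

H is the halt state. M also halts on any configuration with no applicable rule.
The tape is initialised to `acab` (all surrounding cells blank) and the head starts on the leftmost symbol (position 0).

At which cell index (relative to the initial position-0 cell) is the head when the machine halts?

4

A | [a]cab_   read a → write c, move right, go to E
E | c[c]ab_   read c → write b, move right, go to C
C | cb[a]b_   read a → write a, move left, go to D
D | c[b]ab_   read b → write c, move left, go to C
C | [c]cab_   read c → write _, move right, go to D
D | _[c]ab_   read c → write a, move right, go to C
C | _a[a]b_   read a → write a, move left, go to D
D | _[a]ab_   read a → write a, move right, go to A
A | _a[a]b_   read a → write c, move right, go to E
E | _ac[b]_   read b → write _, move right, go to H
H | _ac_[_]
At halt the head is at cell 4.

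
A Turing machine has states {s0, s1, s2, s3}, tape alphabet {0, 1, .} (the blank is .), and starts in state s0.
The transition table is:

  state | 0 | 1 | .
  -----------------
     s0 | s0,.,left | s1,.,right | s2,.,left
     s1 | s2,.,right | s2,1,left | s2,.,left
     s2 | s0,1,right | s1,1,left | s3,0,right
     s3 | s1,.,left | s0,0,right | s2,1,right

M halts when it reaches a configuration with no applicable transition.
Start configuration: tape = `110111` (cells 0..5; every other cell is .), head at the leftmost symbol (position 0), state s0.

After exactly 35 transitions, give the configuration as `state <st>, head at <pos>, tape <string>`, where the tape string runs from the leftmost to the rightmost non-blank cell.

state s2, head at -1, tape 01.1.1.1

s0 | ..[1]10111.   read 1 → write ., move right, go to s1
s1 | ...[1]0111.   read 1 → write 1, move left, go to s2
s2 | ..[.]10111.   read . → write 0, move right, go to s3
s3 | ..0[1]0111.   read 1 → write 0, move right, go to s0
s0 | ..00[0]111.   read 0 → write ., move left, go to s0
s0 | ..0[0].111.   read 0 → write ., move left, go to s0
s0 | ..[0]..111.   read 0 → write ., move left, go to s0
s0 | .[.]...111.   read . → write ., move left, go to s2
s2 | [.]....111.   read . → write 0, move right, go to s3
s3 | 0[.]...111.   read . → write 1, move right, go to s2
s2 | 01[.]..111.   read . → write 0, move right, go to s3
s3 | 010[.].111.   read . → write 1, move right, go to s2
s2 | 0101[.]111.   read . → write 0, move right, go to s3
s3 | 01010[1]11.   read 1 → write 0, move right, go to s0
s0 | 010100[1]1.   read 1 → write ., move right, go to s1
s1 | 010100.[1].   read 1 → write 1, move left, go to s2
s2 | 010100[.]1.   read . → write 0, move right, go to s3
s3 | 0101000[1].   read 1 → write 0, move right, go to s0
s0 | 01010000[.]   read . → write ., move left, go to s2
s2 | 0101000[0].   read 0 → write 1, move right, go to s0
s0 | 01010001[.]   read . → write ., move left, go to s2
s2 | 0101000[1].   read 1 → write 1, move left, go to s1
s1 | 010100[0]1.   read 0 → write ., move right, go to s2
s2 | 010100.[1].   read 1 → write 1, move left, go to s1
s1 | 010100[.]1.   read . → write ., move left, go to s2
s2 | 01010[0].1.   read 0 → write 1, move right, go to s0
s0 | 010101[.]1.   read . → write ., move left, go to s2
s2 | 01010[1].1.   read 1 → write 1, move left, go to s1
s1 | 0101[0]1.1.   read 0 → write ., move right, go to s2
s2 | 0101.[1].1.   read 1 → write 1, move left, go to s1
s1 | 0101[.]1.1.   read . → write ., move left, go to s2
s2 | 010[1].1.1.   read 1 → write 1, move left, go to s1
s1 | 01[0]1.1.1.   read 0 → write ., move right, go to s2
s2 | 01.[1].1.1.   read 1 → write 1, move left, go to s1
s1 | 01[.]1.1.1.   read . → write ., move left, go to s2
s2 | 0[1].1.1.1.
After 35 steps: state s2, head at -1, tape 01.1.1.1.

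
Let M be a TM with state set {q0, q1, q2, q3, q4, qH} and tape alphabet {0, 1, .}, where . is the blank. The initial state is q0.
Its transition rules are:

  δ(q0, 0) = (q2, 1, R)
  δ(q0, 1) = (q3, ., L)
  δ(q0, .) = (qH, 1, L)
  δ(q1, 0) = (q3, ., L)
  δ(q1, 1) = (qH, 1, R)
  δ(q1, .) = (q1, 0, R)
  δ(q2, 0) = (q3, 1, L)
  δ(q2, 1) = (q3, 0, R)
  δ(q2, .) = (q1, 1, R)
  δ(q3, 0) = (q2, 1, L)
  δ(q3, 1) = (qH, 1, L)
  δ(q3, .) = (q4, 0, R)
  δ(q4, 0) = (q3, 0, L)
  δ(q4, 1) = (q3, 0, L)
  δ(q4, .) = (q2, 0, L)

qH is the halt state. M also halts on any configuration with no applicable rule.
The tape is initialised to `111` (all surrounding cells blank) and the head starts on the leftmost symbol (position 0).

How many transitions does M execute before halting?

q0 | ...[1]11   read 1 → write ., move L, go to q3
q3 | ..[.].11   read . → write 0, move R, go to q4
q4 | ..0[.]11   read . → write 0, move L, go to q2
q2 | ..[0]011   read 0 → write 1, move L, go to q3
q3 | .[.]1011   read . → write 0, move R, go to q4
q4 | .0[1]011   read 1 → write 0, move L, go to q3
q3 | .[0]0011   read 0 → write 1, move L, go to q2
q2 | [.]10011   read . → write 1, move R, go to q1
q1 | 1[1]0011   read 1 → write 1, move R, go to qH
qH | 11[0]011
M halts after 9 transitions.

9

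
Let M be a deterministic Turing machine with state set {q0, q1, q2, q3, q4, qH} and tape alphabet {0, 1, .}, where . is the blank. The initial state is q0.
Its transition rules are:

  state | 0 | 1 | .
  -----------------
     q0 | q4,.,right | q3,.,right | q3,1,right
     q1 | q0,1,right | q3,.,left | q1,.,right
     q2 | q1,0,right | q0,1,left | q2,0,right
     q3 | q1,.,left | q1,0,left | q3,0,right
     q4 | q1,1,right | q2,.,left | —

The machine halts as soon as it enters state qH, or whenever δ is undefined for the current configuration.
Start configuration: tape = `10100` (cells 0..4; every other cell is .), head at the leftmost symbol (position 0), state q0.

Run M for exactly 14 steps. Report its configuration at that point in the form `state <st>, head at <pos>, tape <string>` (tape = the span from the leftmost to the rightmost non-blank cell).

state q0, head at 2, tape 10

state=q0 head=0 tape=[1]0100   (q0,1)→(q3,.,right)
state=q3 head=1 tape=.[0]100   (q3,0)→(q1,.,left)
state=q1 head=0 tape=[.].100   (q1,.)→(q1,.,right)
state=q1 head=1 tape=.[.]100   (q1,.)→(q1,.,right)
state=q1 head=2 tape=..[1]00   (q1,1)→(q3,.,left)
state=q3 head=1 tape=.[.].00   (q3,.)→(q3,0,right)
state=q3 head=2 tape=.0[.]00   (q3,.)→(q3,0,right)
state=q3 head=3 tape=.00[0]0   (q3,0)→(q1,.,left)
state=q1 head=2 tape=.0[0].0   (q1,0)→(q0,1,right)
state=q0 head=3 tape=.01[.]0   (q0,.)→(q3,1,right)
state=q3 head=4 tape=.011[0]   (q3,0)→(q1,.,left)
state=q1 head=3 tape=.01[1].   (q1,1)→(q3,.,left)
state=q3 head=2 tape=.0[1]..   (q3,1)→(q1,0,left)
state=q1 head=1 tape=.[0]0..   (q1,0)→(q0,1,right)
state=q0 head=2 tape=.1[0]..
After 14 steps: state q0, head at 2, tape 10.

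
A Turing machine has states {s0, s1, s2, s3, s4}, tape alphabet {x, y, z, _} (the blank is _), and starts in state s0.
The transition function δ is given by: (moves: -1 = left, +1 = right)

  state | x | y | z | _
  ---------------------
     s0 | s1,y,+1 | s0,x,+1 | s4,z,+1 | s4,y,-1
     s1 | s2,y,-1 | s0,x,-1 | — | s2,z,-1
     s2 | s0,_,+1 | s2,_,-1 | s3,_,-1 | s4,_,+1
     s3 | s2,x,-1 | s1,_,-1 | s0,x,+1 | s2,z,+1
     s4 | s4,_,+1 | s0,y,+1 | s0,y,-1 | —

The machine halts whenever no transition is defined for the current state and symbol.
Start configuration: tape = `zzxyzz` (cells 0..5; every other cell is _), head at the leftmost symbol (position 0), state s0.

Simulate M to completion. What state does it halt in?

state=s0 head=0 tape=[z]zxyzz   (s0,z)→(s4,z,+1)
state=s4 head=1 tape=z[z]xyzz   (s4,z)→(s0,y,-1)
state=s0 head=0 tape=[z]yxyzz   (s0,z)→(s4,z,+1)
state=s4 head=1 tape=z[y]xyzz   (s4,y)→(s0,y,+1)
state=s0 head=2 tape=zy[x]yzz   (s0,x)→(s1,y,+1)
state=s1 head=3 tape=zyy[y]zz   (s1,y)→(s0,x,-1)
state=s0 head=2 tape=zy[y]xzz   (s0,y)→(s0,x,+1)
state=s0 head=3 tape=zyx[x]zz   (s0,x)→(s1,y,+1)
state=s1 head=4 tape=zyxy[z]z
No transition is defined for (s1, z); M halts in state s1.

s1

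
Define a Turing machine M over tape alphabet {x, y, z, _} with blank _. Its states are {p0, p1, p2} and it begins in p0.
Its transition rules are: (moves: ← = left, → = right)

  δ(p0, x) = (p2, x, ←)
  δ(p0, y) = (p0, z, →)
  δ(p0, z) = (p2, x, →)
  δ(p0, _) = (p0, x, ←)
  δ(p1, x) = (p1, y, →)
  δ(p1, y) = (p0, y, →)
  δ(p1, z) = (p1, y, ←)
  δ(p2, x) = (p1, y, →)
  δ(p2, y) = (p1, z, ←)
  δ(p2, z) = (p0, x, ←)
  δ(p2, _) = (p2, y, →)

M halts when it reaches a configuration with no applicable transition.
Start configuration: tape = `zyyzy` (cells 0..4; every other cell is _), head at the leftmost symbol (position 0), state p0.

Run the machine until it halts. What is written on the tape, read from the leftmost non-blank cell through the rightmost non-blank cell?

yzzyxy

state=p0 head=0 tape=[z]yyzy__   (p0,z)→(p2,x,→)
state=p2 head=1 tape=x[y]yzy__   (p2,y)→(p1,z,←)
state=p1 head=0 tape=[x]zyzy__   (p1,x)→(p1,y,→)
state=p1 head=1 tape=y[z]yzy__   (p1,z)→(p1,y,←)
state=p1 head=0 tape=[y]yyzy__   (p1,y)→(p0,y,→)
state=p0 head=1 tape=y[y]yzy__   (p0,y)→(p0,z,→)
state=p0 head=2 tape=yz[y]zy__   (p0,y)→(p0,z,→)
state=p0 head=3 tape=yzz[z]y__   (p0,z)→(p2,x,→)
state=p2 head=4 tape=yzzx[y]__   (p2,y)→(p1,z,←)
state=p1 head=3 tape=yzz[x]z__   (p1,x)→(p1,y,→)
state=p1 head=4 tape=yzzy[z]__   (p1,z)→(p1,y,←)
state=p1 head=3 tape=yzz[y]y__   (p1,y)→(p0,y,→)
state=p0 head=4 tape=yzzy[y]__   (p0,y)→(p0,z,→)
state=p0 head=5 tape=yzzyz[_]_   (p0,_)→(p0,x,←)
state=p0 head=4 tape=yzzy[z]x_   (p0,z)→(p2,x,→)
state=p2 head=5 tape=yzzyx[x]_   (p2,x)→(p1,y,→)
state=p1 head=6 tape=yzzyxy[_]
The non-blank tape span at halt is yzzyxy.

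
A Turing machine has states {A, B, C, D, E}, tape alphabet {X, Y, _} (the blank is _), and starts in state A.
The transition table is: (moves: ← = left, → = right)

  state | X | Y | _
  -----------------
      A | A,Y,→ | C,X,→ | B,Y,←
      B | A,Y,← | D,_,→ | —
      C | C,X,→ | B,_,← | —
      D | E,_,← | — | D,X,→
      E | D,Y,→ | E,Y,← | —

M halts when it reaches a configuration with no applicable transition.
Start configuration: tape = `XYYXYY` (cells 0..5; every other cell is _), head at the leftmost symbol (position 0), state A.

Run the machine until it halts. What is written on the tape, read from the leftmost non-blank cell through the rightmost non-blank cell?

state=A head=0 tape=__[X]YYXYY   (A,X)→(A,Y,→)
state=A head=1 tape=__Y[Y]YXYY   (A,Y)→(C,X,→)
state=C head=2 tape=__YX[Y]XYY   (C,Y)→(B,_,←)
state=B head=1 tape=__Y[X]_XYY   (B,X)→(A,Y,←)
state=A head=0 tape=__[Y]Y_XYY   (A,Y)→(C,X,→)
state=C head=1 tape=__X[Y]_XYY   (C,Y)→(B,_,←)
state=B head=0 tape=__[X]__XYY   (B,X)→(A,Y,←)
state=A head=-1 tape=_[_]Y__XYY   (A,_)→(B,Y,←)
state=B head=-2 tape=[_]YY__XYY
The non-blank tape span at halt is YY__XYY.

YY__XYY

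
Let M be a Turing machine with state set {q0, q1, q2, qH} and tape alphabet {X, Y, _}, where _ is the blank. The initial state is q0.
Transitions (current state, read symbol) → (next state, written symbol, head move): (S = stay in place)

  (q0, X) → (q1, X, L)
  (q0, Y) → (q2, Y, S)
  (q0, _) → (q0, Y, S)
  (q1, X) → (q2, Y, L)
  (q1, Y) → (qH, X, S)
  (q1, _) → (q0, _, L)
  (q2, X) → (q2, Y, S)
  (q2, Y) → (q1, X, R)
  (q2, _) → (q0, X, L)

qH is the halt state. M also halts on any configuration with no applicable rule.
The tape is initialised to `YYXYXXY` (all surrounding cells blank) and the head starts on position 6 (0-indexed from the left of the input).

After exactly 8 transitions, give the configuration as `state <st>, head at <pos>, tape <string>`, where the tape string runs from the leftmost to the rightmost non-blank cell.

state=q0 head=6 tape=YYXYXX[Y]_   (q0,Y)→(q2,Y,S)
state=q2 head=6 tape=YYXYXX[Y]_   (q2,Y)→(q1,X,R)
state=q1 head=7 tape=YYXYXXX[_]   (q1,_)→(q0,_,L)
state=q0 head=6 tape=YYXYXX[X]_   (q0,X)→(q1,X,L)
state=q1 head=5 tape=YYXYX[X]X_   (q1,X)→(q2,Y,L)
state=q2 head=4 tape=YYXY[X]YX_   (q2,X)→(q2,Y,S)
state=q2 head=4 tape=YYXY[Y]YX_   (q2,Y)→(q1,X,R)
state=q1 head=5 tape=YYXYX[Y]X_   (q1,Y)→(qH,X,S)
state=qH head=5 tape=YYXYX[X]X_
After 8 steps: state qH, head at 5, tape YYXYXXX.

state qH, head at 5, tape YYXYXXX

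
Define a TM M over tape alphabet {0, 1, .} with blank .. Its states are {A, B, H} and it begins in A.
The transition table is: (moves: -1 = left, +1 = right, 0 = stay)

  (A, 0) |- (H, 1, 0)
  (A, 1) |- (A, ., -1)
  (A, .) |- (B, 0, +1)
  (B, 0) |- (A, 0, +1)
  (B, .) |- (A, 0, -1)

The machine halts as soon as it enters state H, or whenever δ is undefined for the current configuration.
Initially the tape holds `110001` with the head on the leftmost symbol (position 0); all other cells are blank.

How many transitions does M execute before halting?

A | .[1]10001   read 1 → write ., move -1, go to A
A | [.].10001   read . → write 0, move +1, go to B
B | 0[.]10001   read . → write 0, move -1, go to A
A | [0]010001   read 0 → write 1, move 0, go to H
H | [1]010001
M halts after 4 transitions.

4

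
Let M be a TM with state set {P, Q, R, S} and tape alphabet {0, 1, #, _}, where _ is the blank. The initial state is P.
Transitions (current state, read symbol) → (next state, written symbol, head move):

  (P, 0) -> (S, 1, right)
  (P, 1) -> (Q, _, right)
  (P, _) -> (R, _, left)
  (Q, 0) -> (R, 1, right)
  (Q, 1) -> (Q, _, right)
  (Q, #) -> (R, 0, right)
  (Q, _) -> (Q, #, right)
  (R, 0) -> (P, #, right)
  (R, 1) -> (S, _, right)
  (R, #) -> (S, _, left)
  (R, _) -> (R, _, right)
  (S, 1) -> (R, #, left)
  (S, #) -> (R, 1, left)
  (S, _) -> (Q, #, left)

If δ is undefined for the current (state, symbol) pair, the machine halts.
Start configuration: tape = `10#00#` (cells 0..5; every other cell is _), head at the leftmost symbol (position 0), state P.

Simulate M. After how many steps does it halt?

21

state=P head=0 tape=_[1]0#00#   (P,1)→(Q,_,right)
state=Q head=1 tape=__[0]#00#   (Q,0)→(R,1,right)
state=R head=2 tape=__1[#]00#   (R,#)→(S,_,left)
state=S head=1 tape=__[1]_00#   (S,1)→(R,#,left)
state=R head=0 tape=_[_]#_00#   (R,_)→(R,_,right)
state=R head=1 tape=__[#]_00#   (R,#)→(S,_,left)
state=S head=0 tape=_[_]__00#   (S,_)→(Q,#,left)
state=Q head=-1 tape=[_]#__00#   (Q,_)→(Q,#,right)
state=Q head=0 tape=#[#]__00#   (Q,#)→(R,0,right)
state=R head=1 tape=#0[_]_00#   (R,_)→(R,_,right)
state=R head=2 tape=#0_[_]00#   (R,_)→(R,_,right)
state=R head=3 tape=#0__[0]0#   (R,0)→(P,#,right)
state=P head=4 tape=#0__#[0]#   (P,0)→(S,1,right)
state=S head=5 tape=#0__#1[#]   (S,#)→(R,1,left)
state=R head=4 tape=#0__#[1]1   (R,1)→(S,_,right)
state=S head=5 tape=#0__#_[1]   (S,1)→(R,#,left)
state=R head=4 tape=#0__#[_]#   (R,_)→(R,_,right)
state=R head=5 tape=#0__#_[#]   (R,#)→(S,_,left)
state=S head=4 tape=#0__#[_]_   (S,_)→(Q,#,left)
state=Q head=3 tape=#0__[#]#_   (Q,#)→(R,0,right)
state=R head=4 tape=#0__0[#]_   (R,#)→(S,_,left)
state=S head=3 tape=#0__[0]__
M halts after 21 transitions.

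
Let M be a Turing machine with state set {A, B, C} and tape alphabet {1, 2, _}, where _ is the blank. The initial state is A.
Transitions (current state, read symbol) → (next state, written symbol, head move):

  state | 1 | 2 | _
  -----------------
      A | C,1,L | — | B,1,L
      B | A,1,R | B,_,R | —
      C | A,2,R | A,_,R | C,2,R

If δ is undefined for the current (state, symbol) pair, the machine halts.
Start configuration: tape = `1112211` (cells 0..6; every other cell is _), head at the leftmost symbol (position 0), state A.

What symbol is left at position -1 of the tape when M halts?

2

A | _[1]112211   read 1 → write 1, move L, go to C
C | [_]1112211   read _ → write 2, move R, go to C
C | 2[1]112211   read 1 → write 2, move R, go to A
A | 22[1]12211   read 1 → write 1, move L, go to C
C | 2[2]112211   read 2 → write _, move R, go to A
A | 2_[1]12211   read 1 → write 1, move L, go to C
C | 2[_]112211   read _ → write 2, move R, go to C
C | 22[1]12211   read 1 → write 2, move R, go to A
A | 222[1]2211   read 1 → write 1, move L, go to C
C | 22[2]12211   read 2 → write _, move R, go to A
A | 22_[1]2211   read 1 → write 1, move L, go to C
C | 22[_]12211   read _ → write 2, move R, go to C
C | 222[1]2211   read 1 → write 2, move R, go to A
A | 2222[2]211
Cell -1 holds 2 when M halts.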